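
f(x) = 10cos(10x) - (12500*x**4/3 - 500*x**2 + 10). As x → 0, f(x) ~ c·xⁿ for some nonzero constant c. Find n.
6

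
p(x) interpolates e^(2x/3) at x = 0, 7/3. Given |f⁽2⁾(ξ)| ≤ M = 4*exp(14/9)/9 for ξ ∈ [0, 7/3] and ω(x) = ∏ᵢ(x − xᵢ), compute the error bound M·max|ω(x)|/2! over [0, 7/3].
49*exp(14/9)/162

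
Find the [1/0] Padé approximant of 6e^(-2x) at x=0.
6 - 12*x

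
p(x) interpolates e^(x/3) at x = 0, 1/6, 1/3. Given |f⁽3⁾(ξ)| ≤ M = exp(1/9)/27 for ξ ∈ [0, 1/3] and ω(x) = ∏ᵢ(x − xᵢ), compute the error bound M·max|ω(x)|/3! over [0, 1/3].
sqrt(3)*exp(1/9)/157464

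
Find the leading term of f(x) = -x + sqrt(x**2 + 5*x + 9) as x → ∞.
5/2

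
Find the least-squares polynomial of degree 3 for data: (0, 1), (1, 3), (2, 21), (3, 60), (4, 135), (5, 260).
40/63 + (271/189)x + (31/252)x² + (215/108)x³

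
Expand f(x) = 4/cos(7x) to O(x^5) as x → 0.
4 + 98*x**2 + 12005*x**4/6 + O(x**5)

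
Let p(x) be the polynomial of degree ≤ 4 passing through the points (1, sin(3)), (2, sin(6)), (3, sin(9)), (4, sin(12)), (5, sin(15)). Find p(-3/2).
3003*sin(3)/128 + 1155*sin(15)/128 - 2145*sin(6)/32 - 1365*sin(12)/32 + 5005*sin(9)/64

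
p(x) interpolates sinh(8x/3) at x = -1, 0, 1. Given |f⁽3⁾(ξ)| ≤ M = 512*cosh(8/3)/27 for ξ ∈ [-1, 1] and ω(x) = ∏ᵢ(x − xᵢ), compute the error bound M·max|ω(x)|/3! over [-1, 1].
512*sqrt(3)*cosh(8/3)/729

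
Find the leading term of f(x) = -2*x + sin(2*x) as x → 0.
-4*x**3/3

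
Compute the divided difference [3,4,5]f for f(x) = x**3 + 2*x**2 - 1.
14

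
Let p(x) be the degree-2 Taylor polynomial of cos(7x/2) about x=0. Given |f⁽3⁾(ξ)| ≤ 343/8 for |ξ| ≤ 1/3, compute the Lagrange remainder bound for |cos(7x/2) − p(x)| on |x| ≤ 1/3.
343/1296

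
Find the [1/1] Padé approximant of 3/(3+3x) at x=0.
1/(x + 1)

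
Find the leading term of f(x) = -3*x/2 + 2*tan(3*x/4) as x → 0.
9*x**3/32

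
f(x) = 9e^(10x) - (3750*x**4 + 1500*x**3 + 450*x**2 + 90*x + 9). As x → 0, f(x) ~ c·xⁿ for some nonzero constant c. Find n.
5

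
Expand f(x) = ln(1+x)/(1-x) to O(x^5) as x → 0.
x + x**2/2 + 5*x**3/6 + 7*x**4/12 + O(x**5)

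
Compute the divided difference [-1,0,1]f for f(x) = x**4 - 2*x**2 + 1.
-1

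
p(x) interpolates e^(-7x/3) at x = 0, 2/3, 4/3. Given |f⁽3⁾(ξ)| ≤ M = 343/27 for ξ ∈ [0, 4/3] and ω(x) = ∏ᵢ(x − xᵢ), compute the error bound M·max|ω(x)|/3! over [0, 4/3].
2744*sqrt(3)/19683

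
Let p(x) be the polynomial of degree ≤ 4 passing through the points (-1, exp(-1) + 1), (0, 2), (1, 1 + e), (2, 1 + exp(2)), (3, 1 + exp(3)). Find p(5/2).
(-5 + e*(-70*e + 156 + 35*exp(3) + 140*exp(2)))*exp(-1)/128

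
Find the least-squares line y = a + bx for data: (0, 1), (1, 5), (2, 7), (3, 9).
a = 8/5, b = 13/5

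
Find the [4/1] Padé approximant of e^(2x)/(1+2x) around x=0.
(106*x**4/135 + 56*x**3/45 + 2*x**2 + 88*x/45 + 1)/(88*x/45 + 1)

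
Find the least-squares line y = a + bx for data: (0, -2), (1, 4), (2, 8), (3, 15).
a = -2, b = 11/2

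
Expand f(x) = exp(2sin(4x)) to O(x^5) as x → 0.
1 + 8*x + 32*x**2 + 64*x**3 + O(x**5)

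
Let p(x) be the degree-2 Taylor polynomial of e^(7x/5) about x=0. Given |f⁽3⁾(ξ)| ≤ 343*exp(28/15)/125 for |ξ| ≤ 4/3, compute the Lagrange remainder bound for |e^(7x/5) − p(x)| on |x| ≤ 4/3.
10976*exp(28/15)/10125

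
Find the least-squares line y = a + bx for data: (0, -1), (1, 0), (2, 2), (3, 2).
a = -9/10, b = 11/10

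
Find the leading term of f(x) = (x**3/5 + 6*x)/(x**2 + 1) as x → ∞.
x/5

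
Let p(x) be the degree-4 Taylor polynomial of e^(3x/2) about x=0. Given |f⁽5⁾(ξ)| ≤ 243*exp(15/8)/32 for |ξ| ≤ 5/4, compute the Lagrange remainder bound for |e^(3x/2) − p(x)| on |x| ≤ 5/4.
50625*exp(15/8)/262144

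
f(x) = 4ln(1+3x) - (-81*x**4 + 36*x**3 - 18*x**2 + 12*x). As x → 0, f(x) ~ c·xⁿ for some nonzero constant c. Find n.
5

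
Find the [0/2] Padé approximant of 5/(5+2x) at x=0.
1/(2*x/5 + 1)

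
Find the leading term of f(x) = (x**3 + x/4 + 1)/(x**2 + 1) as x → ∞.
x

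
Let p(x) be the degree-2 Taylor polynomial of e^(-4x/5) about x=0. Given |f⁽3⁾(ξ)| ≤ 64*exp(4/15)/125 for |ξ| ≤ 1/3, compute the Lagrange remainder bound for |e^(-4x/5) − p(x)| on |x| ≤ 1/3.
32*exp(4/15)/10125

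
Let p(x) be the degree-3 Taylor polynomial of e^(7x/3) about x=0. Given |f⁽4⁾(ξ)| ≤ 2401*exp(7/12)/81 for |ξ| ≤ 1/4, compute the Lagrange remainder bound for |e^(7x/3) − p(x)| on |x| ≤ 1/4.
2401*exp(7/12)/497664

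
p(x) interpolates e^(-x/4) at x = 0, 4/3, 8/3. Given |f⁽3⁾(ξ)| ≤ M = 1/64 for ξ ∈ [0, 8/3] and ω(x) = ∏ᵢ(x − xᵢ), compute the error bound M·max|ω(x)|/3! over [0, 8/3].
sqrt(3)/729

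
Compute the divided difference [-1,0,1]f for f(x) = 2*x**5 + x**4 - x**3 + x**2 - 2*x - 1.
2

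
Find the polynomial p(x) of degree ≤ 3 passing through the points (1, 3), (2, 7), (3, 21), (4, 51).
x**3 - x**2 + 3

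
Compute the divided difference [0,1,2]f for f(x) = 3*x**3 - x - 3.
9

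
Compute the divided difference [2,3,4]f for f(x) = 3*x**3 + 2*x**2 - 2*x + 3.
29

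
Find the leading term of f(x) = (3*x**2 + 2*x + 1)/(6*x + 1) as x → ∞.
x/2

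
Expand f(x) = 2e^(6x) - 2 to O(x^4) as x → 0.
12*x + 36*x**2 + 72*x**3 + O(x**4)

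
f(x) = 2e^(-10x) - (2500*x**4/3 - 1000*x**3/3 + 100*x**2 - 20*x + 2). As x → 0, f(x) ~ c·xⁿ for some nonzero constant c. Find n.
5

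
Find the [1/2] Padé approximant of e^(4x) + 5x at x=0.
(1787*x/219 + 1)/(-32*x**2/73 - 184*x/219 + 1)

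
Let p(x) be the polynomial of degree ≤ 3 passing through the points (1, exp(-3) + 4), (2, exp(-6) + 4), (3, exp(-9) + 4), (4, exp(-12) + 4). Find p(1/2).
(-35*exp(6) - 5 + 21*exp(3) + 35*exp(9) + 64*exp(12))*exp(-12)/16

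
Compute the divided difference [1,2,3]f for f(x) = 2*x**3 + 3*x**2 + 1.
15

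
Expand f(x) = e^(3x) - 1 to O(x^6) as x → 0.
3*x + 9*x**2/2 + 9*x**3/2 + 27*x**4/8 + 81*x**5/40 + O(x**6)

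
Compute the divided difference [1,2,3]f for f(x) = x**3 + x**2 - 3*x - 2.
7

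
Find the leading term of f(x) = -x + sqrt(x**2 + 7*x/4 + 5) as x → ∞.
7/8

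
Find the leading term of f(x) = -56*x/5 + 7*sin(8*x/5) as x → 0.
-1792*x**3/375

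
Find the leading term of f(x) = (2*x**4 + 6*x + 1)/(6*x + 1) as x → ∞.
x**3/3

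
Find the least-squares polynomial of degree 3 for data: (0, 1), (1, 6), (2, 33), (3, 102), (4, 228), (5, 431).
131/126 + (-551/756)x + (91/36)x² + (80/27)x³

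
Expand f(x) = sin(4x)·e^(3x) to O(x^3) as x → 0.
4*x + 12*x**2 + O(x**3)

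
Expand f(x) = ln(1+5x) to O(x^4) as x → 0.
5*x - 25*x**2/2 + 125*x**3/3 + O(x**4)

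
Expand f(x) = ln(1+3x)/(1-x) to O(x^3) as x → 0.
3*x - 3*x**2/2 + O(x**3)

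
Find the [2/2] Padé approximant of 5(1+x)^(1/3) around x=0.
(35*x**2/27 + 35*x/6 + 5)/(5*x**2/54 + 5*x/6 + 1)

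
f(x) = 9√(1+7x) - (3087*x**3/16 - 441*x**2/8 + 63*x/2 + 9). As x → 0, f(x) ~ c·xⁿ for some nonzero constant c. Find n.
4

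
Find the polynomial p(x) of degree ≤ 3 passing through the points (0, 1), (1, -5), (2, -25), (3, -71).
-2*x**3 - x**2 - 3*x + 1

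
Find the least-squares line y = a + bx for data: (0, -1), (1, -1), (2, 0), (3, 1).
a = -13/10, b = 7/10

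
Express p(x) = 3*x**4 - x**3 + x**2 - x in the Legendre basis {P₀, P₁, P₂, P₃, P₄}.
(14/15)P₀ + (-8/5)P₁ + (50/21)P₂ + (-2/5)P₃ + (24/35)P₄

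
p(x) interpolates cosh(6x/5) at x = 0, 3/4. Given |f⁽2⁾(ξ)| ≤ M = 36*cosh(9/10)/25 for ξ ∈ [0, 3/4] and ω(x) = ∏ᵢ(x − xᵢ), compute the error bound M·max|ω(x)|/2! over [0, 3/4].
81*cosh(9/10)/800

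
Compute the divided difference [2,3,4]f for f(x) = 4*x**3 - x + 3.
36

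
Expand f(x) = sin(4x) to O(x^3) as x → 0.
4*x + O(x**3)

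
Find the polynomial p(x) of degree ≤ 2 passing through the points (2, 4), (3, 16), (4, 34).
3*x**2 - 3*x - 2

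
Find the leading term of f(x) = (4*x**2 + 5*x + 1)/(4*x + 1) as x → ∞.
x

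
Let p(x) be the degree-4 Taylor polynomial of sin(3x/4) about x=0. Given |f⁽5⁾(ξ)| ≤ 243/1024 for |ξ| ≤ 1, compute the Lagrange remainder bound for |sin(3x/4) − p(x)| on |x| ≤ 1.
81/40960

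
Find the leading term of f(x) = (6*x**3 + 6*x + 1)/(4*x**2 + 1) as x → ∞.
3*x/2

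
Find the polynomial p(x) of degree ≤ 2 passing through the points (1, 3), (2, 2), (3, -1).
-x**2 + 2*x + 2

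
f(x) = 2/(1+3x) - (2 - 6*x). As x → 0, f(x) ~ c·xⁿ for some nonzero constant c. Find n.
2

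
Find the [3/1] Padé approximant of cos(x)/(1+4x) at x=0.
(x**3/96 - 187*x**2/372 + x/1488 + 1)/(5953*x/1488 + 1)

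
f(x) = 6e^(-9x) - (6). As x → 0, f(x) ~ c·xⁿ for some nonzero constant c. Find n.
1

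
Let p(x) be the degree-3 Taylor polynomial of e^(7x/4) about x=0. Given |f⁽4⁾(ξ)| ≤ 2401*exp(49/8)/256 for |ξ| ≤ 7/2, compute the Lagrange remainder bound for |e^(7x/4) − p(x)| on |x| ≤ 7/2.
5764801*exp(49/8)/98304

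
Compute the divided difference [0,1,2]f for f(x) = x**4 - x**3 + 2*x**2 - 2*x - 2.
6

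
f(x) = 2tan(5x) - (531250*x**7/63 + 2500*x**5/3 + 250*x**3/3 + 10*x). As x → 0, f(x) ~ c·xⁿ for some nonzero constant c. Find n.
9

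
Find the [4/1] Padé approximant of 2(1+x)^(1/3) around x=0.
(2*x**4/243 - 16*x**3/405 + 4*x**2/15 + 32*x/15 + 2)/(11*x/15 + 1)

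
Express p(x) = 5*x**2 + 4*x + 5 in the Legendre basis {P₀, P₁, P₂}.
(20/3)P₀ + (4)P₁ + (10/3)P₂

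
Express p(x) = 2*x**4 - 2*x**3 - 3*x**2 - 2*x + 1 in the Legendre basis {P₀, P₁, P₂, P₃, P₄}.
(2/5)P₀ + (-16/5)P₁ + (-6/7)P₂ + (-4/5)P₃ + (16/35)P₄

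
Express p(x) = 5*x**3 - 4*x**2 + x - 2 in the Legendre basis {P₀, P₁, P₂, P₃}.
(-10/3)P₀ + (4)P₁ + (-8/3)P₂ + (2)P₃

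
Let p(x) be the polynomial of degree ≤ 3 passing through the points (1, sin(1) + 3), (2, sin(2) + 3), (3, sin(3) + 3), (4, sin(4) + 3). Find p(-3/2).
-495*sin(2)/16 + 3 + 385*sin(3)/16 - 105*sin(4)/16 + 231*sin(1)/16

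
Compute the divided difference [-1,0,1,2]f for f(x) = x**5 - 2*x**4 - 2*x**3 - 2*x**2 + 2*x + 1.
-1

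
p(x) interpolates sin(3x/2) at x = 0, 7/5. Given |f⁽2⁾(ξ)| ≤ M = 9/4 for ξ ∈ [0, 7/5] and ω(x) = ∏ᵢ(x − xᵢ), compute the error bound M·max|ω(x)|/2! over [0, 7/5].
441/800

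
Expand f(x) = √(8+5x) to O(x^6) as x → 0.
2*sqrt(2) + 5*sqrt(2)*x/8 - 25*sqrt(2)*x**2/256 + 125*sqrt(2)*x**3/4096 - 3125*sqrt(2)*x**4/262144 + 21875*sqrt(2)*x**5/4194304 + O(x**6)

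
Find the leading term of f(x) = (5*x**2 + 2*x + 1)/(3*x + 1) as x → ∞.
5*x/3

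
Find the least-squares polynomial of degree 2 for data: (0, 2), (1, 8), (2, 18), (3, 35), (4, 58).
79/35 + (153/70)x + (41/14)x²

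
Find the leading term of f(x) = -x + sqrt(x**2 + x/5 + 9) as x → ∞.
1/10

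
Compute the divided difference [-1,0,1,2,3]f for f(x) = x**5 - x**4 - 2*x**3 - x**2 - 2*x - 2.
4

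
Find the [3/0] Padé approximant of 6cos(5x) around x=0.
6 - 75*x**2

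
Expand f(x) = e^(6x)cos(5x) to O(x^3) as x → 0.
1 + 6*x + 11*x**2/2 + O(x**3)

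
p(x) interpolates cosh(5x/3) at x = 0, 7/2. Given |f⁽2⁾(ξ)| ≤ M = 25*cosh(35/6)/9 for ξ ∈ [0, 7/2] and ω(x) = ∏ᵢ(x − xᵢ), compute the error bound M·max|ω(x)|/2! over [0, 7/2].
1225*cosh(35/6)/288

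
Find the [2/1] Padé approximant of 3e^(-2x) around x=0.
(2*x**2 - 4*x + 3)/(2*x/3 + 1)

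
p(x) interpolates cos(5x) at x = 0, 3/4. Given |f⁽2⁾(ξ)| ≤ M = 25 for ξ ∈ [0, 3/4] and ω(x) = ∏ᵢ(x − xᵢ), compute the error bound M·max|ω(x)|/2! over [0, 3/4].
225/128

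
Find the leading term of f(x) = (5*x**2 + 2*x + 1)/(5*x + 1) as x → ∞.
x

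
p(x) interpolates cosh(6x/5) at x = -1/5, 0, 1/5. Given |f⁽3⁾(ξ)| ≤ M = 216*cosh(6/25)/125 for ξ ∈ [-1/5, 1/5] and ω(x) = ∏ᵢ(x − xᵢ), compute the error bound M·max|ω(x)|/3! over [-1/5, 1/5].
8*sqrt(3)*cosh(6/25)/15625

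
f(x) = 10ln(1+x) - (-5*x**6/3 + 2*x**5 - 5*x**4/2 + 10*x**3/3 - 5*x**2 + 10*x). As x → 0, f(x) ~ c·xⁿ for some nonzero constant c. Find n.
7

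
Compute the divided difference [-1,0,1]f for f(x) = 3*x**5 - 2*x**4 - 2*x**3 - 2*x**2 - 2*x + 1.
-4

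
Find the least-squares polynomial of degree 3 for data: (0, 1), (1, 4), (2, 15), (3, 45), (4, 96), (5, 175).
151/126 + (-883/756)x + (575/252)x² + (53/54)x³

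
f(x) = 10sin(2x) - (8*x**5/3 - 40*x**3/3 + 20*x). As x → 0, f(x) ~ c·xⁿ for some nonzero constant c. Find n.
7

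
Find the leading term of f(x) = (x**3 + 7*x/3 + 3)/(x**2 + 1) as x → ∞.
x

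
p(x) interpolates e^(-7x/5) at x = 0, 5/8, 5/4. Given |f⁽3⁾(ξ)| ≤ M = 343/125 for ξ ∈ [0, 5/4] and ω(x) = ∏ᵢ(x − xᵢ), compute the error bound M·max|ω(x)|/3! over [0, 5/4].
343*sqrt(3)/13824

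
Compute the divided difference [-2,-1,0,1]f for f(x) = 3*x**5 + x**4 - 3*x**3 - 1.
10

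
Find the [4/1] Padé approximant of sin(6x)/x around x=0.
324*x**4/5 - 36*x**2 + 6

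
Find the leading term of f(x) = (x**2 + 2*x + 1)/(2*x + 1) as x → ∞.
x/2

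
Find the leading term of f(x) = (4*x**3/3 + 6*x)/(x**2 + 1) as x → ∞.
4*x/3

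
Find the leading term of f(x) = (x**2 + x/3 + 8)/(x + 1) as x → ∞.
x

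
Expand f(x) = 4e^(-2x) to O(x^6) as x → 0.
4 - 8*x + 8*x**2 - 16*x**3/3 + 8*x**4/3 - 16*x**5/15 + O(x**6)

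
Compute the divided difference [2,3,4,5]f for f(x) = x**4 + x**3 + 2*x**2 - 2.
15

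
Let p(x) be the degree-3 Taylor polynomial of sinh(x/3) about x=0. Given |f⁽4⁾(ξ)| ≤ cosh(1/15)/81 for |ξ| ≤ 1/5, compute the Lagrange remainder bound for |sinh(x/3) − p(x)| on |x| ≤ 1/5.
cosh(1/15)/1215000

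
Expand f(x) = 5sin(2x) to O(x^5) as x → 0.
10*x - 20*x**3/3 + O(x**5)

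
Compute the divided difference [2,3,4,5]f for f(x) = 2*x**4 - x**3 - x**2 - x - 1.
27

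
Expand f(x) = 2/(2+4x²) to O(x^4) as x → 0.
1 - 2*x**2 + O(x**4)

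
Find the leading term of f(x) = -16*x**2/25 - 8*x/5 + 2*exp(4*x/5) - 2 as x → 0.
64*x**3/375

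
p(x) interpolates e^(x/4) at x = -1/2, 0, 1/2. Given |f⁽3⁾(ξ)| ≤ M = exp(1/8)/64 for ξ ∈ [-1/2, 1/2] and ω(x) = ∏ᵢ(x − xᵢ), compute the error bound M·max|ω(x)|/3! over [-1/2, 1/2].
sqrt(3)*exp(1/8)/13824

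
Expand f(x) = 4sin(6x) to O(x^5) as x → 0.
24*x - 144*x**3 + O(x**5)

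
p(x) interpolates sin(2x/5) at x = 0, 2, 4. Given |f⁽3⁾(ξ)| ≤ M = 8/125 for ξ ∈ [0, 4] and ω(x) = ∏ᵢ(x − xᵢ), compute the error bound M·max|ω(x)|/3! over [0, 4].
64*sqrt(3)/3375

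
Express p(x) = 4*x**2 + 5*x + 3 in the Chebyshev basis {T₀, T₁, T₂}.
(5)T₀ + (5)T₁ + (2)T₂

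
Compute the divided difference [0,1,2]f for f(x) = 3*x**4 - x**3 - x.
18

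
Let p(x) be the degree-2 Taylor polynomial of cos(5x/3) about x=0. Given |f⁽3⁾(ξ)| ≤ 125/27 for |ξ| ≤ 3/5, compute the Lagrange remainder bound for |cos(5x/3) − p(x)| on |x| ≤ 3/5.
1/6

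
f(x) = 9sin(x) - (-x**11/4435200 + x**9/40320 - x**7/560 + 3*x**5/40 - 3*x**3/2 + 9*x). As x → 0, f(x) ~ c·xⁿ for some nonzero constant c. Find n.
13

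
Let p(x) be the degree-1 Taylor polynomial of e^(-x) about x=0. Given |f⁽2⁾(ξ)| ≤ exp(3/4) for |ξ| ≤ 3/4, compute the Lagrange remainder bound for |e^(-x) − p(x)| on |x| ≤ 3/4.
9*exp(3/4)/32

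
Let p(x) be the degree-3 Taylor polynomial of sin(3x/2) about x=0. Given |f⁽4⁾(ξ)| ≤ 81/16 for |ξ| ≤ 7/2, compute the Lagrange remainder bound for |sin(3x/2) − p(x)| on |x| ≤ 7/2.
64827/2048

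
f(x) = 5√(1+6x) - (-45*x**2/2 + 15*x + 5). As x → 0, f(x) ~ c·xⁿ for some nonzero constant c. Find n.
3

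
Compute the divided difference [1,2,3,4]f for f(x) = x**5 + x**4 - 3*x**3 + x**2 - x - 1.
72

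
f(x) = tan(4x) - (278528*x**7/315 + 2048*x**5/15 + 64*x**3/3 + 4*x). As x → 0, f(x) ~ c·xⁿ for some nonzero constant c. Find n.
9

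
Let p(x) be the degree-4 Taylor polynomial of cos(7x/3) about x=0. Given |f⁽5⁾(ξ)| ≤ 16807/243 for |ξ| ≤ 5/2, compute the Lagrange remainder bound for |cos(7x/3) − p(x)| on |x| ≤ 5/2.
10504375/186624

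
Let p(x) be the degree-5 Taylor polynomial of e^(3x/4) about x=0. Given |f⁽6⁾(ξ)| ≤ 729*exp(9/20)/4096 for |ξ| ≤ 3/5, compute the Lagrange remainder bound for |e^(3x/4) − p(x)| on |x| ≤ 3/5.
59049*exp(9/20)/5120000000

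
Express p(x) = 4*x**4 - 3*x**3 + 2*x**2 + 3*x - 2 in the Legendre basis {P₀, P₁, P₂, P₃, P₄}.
(-8/15)P₀ + (6/5)P₁ + (76/21)P₂ + (-6/5)P₃ + (32/35)P₄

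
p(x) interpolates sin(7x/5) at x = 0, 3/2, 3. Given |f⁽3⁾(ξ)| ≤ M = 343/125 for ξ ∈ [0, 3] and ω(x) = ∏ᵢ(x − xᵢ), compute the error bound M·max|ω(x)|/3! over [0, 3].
343*sqrt(3)/1000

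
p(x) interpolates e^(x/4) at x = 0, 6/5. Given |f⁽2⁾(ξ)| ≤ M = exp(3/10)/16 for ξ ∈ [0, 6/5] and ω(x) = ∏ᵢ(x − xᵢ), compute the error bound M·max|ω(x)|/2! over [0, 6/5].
9*exp(3/10)/800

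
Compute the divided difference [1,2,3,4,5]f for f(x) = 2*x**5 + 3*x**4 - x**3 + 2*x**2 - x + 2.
33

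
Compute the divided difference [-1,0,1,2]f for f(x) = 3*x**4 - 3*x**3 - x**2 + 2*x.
3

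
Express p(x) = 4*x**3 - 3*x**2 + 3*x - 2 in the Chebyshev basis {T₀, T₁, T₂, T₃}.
(-7/2)T₀ + (6)T₁ + (-3/2)T₂ + T₃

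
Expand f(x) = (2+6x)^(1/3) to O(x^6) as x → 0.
2**(1/3) + 2**(1/3)*x - 2**(1/3)*x**2 + 5*2**(1/3)*x**3/3 - 10*2**(1/3)*x**4/3 + 22*2**(1/3)*x**5/3 + O(x**6)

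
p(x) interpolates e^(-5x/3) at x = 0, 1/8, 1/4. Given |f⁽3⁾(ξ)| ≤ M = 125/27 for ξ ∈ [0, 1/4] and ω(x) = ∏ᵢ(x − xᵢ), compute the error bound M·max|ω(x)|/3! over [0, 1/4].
125*sqrt(3)/373248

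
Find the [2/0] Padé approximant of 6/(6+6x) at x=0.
x**2 - x + 1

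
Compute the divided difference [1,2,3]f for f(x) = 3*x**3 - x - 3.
18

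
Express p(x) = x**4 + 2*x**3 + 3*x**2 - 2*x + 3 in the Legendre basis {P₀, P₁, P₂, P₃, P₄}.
(21/5)P₀ + (-4/5)P₁ + (18/7)P₂ + (4/5)P₃ + (8/35)P₄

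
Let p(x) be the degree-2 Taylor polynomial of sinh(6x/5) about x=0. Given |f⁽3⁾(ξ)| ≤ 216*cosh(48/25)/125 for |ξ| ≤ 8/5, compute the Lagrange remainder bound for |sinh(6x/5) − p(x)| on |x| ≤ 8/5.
18432*cosh(48/25)/15625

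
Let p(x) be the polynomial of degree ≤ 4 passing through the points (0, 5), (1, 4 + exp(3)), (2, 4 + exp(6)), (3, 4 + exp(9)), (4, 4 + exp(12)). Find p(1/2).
-5*exp(12)/128 - 35*exp(6)/64 + 547/128 + 35*exp(3)/32 + 7*exp(9)/32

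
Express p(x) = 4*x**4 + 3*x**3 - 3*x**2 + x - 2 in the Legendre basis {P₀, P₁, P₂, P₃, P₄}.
(-11/5)P₀ + (14/5)P₁ + (2/7)P₂ + (6/5)P₃ + (32/35)P₄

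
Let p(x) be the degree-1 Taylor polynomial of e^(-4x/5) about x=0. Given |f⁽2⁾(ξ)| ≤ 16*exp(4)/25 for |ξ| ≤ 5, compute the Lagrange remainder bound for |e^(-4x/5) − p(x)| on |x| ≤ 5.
8*exp(4)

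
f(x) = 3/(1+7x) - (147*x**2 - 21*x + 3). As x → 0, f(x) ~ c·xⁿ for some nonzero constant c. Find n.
3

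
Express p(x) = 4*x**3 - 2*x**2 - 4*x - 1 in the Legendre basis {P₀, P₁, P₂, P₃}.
(-5/3)P₀ + (-8/5)P₁ + (-4/3)P₂ + (8/5)P₃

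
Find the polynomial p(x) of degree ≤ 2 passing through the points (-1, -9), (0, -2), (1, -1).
-3*x**2 + 4*x - 2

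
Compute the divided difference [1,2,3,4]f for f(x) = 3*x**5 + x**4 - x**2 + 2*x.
205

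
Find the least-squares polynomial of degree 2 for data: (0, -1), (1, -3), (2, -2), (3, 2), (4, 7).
-41/35 + (-193/70)x + (17/14)x²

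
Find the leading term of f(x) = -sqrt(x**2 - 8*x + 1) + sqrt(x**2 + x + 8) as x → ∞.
9/2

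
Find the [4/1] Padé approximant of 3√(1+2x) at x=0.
(9*x**4/40 - 3*x**3/5 + 27*x**2/10 + 36*x/5 + 3)/(7*x/5 + 1)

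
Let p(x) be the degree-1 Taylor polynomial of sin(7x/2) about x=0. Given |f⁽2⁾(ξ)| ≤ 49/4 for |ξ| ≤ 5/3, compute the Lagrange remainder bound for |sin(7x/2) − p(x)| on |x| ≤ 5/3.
1225/72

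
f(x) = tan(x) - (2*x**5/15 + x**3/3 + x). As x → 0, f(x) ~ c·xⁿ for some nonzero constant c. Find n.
7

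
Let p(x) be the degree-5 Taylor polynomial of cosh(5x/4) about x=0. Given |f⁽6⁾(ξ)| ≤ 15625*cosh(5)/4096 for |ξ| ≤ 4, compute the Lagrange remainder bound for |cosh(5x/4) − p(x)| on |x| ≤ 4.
3125*cosh(5)/144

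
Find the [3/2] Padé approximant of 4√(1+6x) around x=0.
(27*x**3 + 81*x**2 + 36*x + 4)/(27*x**2/4 + 6*x + 1)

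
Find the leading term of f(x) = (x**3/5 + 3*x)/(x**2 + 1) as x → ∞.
x/5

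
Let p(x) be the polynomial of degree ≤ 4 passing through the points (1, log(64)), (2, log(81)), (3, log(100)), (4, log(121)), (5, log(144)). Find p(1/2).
log(6553600000*11**(3/16)*2**(49/64)*3**(27/64)*5**(29/32)/2122043913)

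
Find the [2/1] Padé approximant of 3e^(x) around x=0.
(x**2/2 + 2*x + 3)/(1 - x/3)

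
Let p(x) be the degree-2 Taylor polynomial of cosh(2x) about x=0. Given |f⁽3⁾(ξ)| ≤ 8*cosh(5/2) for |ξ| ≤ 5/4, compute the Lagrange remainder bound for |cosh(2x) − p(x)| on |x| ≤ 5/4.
125*cosh(5/2)/48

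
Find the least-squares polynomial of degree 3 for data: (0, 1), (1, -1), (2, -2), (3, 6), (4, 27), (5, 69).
65/63 + (-359/378)x + (-41/18)x² + (28/27)x³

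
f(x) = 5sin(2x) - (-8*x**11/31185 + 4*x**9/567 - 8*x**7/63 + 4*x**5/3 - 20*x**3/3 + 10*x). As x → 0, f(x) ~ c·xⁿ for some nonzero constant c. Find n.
13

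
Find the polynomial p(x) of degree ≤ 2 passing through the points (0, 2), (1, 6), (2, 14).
2*x**2 + 2*x + 2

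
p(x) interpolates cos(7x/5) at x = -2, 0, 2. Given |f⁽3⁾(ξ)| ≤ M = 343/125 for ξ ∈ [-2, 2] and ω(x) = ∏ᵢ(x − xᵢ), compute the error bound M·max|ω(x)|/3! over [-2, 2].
2744*sqrt(3)/3375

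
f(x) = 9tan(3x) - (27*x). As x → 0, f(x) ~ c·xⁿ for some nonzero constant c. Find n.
3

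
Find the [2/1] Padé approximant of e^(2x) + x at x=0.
(7*x/3 + 1)/(1 - 2*x/3)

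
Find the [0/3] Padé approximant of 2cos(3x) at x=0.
2/(9*x**2/2 + 1)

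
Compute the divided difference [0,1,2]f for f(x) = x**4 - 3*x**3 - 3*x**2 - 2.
-5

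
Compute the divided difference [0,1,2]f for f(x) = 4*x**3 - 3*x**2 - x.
9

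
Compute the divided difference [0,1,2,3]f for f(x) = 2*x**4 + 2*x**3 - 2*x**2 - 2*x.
14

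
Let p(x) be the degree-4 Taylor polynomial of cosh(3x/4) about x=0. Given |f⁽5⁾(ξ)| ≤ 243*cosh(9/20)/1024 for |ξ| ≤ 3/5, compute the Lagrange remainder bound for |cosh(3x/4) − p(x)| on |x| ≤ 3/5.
19683*cosh(9/20)/128000000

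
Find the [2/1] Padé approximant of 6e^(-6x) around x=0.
(36*x**2 - 24*x + 6)/(2*x + 1)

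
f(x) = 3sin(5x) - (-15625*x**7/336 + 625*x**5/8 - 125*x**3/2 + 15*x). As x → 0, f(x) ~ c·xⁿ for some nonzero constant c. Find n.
9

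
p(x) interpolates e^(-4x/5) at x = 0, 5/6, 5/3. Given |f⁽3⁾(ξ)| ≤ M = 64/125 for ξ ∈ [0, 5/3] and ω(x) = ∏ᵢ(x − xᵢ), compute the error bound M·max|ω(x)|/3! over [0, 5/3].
8*sqrt(3)/729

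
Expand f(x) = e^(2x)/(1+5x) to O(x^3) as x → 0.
1 - 3*x + 17*x**2 + O(x**3)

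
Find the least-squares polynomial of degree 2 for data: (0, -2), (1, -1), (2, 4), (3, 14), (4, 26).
-15/7 + (-43/70)x + (27/14)x²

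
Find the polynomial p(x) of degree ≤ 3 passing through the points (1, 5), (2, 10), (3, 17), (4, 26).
x**2 + 2*x + 2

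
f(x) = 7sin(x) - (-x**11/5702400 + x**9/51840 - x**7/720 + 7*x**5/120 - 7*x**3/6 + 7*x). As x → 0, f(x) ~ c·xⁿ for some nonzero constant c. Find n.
13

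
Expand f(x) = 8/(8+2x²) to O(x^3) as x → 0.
1 - x**2/4 + O(x**3)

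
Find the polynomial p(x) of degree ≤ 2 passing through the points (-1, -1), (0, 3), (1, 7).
4*x + 3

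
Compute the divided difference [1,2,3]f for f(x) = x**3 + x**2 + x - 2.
7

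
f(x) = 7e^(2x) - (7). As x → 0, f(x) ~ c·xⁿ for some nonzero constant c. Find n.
1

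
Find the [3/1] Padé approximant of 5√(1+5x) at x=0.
(-625*x**3/64 + 375*x**2/16 + 225*x/8 + 5)/(25*x/8 + 1)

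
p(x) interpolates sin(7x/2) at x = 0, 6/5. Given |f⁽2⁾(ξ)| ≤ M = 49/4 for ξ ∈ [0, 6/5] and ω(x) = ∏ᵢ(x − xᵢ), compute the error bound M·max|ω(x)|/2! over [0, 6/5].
441/200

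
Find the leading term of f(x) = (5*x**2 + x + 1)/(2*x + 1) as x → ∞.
5*x/2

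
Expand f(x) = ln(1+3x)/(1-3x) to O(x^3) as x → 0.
3*x + 9*x**2/2 + O(x**3)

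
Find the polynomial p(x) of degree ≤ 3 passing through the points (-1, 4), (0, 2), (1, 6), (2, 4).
-2*x**3 + 3*x**2 + 3*x + 2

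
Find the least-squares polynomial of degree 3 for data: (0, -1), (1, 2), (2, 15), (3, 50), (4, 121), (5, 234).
-52/63 + (31/54)x + (-4/63)x² + (101/54)x³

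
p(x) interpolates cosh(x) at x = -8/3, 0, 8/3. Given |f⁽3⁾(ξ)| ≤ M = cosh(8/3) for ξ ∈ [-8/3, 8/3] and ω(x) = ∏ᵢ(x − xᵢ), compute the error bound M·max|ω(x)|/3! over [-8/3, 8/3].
512*sqrt(3)*cosh(8/3)/729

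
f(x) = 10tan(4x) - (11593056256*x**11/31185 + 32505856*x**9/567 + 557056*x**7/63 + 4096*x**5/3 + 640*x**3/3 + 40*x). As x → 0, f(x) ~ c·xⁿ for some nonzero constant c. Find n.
13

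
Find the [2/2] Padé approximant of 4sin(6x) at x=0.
24*x/(6*x**2 + 1)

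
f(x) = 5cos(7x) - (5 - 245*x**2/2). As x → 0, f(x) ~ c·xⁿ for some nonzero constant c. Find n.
4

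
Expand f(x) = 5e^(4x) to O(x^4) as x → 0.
5 + 20*x + 40*x**2 + 160*x**3/3 + O(x**4)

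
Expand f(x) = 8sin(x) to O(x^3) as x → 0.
8*x + O(x**3)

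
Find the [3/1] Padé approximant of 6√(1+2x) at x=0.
(-3*x**3/4 + 9*x**2/2 + 27*x/2 + 6)/(5*x/4 + 1)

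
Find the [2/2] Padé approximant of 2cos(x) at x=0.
(2 - 5*x**2/6)/(x**2/12 + 1)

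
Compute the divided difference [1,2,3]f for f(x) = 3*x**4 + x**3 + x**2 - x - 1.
82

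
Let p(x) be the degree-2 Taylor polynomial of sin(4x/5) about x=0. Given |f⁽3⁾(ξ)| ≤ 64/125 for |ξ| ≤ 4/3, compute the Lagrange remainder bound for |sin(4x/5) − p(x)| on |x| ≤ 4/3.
2048/10125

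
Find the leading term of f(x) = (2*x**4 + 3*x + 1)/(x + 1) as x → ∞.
2*x**3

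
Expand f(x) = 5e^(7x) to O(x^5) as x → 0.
5 + 35*x + 245*x**2/2 + 1715*x**3/6 + 12005*x**4/24 + O(x**5)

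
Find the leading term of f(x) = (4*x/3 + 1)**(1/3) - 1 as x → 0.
4*x/9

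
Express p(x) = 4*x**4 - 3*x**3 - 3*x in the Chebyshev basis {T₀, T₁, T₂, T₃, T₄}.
(3/2)T₀ + (-21/4)T₁ + (2)T₂ + (-3/4)T₃ + (1/2)T₄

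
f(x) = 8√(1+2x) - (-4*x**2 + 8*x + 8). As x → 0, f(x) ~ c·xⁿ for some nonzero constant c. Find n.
3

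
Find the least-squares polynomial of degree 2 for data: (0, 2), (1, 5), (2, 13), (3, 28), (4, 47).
69/35 + (11/70)x + (39/14)x²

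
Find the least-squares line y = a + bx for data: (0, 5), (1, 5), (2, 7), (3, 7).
a = 24/5, b = 4/5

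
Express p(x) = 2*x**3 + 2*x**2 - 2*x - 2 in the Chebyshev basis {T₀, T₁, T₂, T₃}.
-T₀ + (-1/2)T₁ + T₂ + (1/2)T₃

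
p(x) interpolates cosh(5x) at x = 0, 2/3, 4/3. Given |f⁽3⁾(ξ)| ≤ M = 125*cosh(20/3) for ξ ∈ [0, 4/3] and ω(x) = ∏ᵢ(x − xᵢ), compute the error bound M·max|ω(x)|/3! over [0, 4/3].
1000*sqrt(3)*cosh(20/3)/729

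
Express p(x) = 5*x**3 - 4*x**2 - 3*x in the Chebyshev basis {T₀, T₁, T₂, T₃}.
(-2)T₀ + (3/4)T₁ + (-2)T₂ + (5/4)T₃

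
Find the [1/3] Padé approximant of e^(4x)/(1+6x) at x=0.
(10*x/7 + 1)/(304*x**3/21 - 92*x**2/7 + 24*x/7 + 1)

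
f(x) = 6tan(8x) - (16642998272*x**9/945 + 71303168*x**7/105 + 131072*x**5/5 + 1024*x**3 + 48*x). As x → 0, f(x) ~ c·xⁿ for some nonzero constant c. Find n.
11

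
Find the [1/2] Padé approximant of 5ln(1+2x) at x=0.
10*x/(-x**2/3 + x + 1)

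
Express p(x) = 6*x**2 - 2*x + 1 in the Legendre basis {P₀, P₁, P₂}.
(3)P₀ + (-2)P₁ + (4)P₂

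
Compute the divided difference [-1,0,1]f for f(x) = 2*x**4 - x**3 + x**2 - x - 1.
3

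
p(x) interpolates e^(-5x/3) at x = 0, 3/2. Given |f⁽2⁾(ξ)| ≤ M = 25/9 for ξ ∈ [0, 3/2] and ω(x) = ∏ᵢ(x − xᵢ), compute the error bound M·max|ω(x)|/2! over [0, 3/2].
25/32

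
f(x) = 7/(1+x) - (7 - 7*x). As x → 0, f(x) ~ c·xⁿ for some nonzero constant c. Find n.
2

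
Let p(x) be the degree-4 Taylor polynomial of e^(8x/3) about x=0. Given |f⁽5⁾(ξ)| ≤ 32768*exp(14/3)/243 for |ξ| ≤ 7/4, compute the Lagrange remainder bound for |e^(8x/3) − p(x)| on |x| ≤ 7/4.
67228*exp(14/3)/3645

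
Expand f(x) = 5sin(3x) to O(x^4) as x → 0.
15*x - 45*x**3/2 + O(x**4)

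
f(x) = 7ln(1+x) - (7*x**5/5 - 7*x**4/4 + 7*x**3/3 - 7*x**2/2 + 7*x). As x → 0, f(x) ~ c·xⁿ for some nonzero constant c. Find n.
6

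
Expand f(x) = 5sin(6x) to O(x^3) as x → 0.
30*x + O(x**3)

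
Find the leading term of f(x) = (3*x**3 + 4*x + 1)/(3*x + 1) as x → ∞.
x**2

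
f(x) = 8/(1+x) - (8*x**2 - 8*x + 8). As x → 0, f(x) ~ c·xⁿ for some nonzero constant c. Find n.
3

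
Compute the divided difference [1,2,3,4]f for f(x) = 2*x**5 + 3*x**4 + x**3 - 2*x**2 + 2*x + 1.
161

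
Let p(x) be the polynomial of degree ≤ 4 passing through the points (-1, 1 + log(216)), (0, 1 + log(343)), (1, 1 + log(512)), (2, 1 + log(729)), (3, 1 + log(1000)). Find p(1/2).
1 + log(448*2**(9/32)*3**(121/128)*5**(9/128)*7**(13/32)/9)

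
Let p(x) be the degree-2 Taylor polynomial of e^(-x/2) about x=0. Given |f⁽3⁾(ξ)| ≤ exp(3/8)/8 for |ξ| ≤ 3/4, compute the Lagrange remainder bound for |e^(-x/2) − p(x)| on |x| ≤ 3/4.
9*exp(3/8)/1024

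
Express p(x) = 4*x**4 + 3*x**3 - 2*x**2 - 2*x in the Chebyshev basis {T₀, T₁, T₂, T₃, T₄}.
(1/2)T₀ + (1/4)T₁ + T₂ + (3/4)T₃ + (1/2)T₄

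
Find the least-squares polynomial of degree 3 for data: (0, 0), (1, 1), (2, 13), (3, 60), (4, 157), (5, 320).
41/126 + (-179/108)x + (-425/252)x² + (80/27)x³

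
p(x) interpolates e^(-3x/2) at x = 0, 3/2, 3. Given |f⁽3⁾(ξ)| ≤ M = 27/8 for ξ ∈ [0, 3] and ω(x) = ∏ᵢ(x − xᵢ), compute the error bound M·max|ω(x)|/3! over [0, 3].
27*sqrt(3)/64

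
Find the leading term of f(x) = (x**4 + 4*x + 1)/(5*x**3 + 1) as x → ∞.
x/5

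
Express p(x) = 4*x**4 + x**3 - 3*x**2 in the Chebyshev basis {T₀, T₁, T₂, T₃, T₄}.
(3/4)T₁ + (1/2)T₂ + (1/4)T₃ + (1/2)T₄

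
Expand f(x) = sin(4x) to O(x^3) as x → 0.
4*x + O(x**3)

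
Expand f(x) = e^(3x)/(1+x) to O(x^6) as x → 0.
1 + 2*x + 5*x**2/2 + 2*x**3 + 11*x**4/8 + 13*x**5/20 + O(x**6)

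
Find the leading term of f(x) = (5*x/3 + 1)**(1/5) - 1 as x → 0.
x/3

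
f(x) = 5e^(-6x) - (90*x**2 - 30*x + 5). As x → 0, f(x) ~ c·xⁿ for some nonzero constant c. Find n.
3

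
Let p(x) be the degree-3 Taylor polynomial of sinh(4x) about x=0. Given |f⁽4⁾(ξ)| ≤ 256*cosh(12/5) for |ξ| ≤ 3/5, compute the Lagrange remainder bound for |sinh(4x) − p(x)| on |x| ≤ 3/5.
864*cosh(12/5)/625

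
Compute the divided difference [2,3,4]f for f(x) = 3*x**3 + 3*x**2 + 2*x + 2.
30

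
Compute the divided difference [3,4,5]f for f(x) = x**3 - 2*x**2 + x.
10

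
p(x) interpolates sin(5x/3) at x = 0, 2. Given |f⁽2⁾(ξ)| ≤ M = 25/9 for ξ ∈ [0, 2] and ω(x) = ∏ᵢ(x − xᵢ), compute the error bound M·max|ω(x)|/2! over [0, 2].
25/18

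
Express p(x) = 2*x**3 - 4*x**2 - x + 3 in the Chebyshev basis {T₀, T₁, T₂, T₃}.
T₀ + (1/2)T₁ + (-2)T₂ + (1/2)T₃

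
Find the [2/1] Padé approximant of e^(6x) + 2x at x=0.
(2*x**2 + 6*x + 1)/(1 - 2*x)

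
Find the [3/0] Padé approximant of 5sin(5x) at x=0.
-625*x**3/6 + 25*x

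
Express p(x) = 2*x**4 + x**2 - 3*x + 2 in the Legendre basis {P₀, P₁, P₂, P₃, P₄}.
(41/15)P₀ + (-3)P₁ + (38/21)P₂ + (16/35)P₄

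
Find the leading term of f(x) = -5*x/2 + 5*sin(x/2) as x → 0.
-5*x**3/48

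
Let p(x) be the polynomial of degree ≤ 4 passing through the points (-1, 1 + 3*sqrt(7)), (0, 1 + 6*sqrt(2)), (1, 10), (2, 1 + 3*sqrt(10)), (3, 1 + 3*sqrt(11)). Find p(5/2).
-251/64 - 15*sqrt(7)/128 + 21*sqrt(2)/16 + 105*sqrt(11)/128 + 105*sqrt(10)/32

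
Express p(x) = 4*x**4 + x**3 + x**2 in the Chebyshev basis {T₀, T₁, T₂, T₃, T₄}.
(2)T₀ + (3/4)T₁ + (5/2)T₂ + (1/4)T₃ + (1/2)T₄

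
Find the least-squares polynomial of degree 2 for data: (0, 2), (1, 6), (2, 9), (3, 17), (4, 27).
17/7 + (87/70)x + (17/14)x²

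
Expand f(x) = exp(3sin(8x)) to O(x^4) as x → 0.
1 + 24*x + 288*x**2 + 2048*x**3 + O(x**4)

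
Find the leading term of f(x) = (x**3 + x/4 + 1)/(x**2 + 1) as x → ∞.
x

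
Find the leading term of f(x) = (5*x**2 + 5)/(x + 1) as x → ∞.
5*x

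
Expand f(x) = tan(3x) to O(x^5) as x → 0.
3*x + 9*x**3 + O(x**5)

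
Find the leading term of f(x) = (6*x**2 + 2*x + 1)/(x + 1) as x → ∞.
6*x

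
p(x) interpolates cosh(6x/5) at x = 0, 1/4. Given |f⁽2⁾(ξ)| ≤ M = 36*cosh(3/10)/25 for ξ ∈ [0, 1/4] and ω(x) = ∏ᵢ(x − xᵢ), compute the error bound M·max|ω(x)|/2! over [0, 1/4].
9*cosh(3/10)/800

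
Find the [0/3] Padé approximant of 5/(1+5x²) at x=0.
5/(5*x**2 + 1)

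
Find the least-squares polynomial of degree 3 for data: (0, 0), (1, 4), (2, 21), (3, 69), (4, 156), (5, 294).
17/63 + (-241/189)x + (265/126)x² + (107/54)x³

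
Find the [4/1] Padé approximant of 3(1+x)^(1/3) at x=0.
(x**4/81 - 8*x**3/135 + 2*x**2/5 + 16*x/5 + 3)/(11*x/15 + 1)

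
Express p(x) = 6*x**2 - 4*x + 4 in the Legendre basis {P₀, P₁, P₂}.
(6)P₀ + (-4)P₁ + (4)P₂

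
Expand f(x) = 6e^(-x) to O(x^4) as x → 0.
6 - 6*x + 3*x**2 - x**3 + O(x**4)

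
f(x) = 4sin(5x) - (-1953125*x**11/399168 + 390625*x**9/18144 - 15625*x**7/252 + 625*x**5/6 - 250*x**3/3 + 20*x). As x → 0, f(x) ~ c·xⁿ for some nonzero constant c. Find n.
13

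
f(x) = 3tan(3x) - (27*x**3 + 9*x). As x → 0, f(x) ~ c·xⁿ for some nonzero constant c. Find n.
5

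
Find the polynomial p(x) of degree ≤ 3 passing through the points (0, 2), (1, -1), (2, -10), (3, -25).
2 - 3*x**2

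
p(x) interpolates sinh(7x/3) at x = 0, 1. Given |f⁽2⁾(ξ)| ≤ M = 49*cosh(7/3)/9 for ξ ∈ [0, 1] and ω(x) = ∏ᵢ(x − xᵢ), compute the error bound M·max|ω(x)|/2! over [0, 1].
49*cosh(7/3)/72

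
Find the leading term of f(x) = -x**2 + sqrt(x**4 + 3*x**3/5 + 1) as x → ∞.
3*x/10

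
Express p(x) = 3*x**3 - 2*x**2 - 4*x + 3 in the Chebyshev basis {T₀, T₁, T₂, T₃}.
(2)T₀ + (-7/4)T₁ - T₂ + (3/4)T₃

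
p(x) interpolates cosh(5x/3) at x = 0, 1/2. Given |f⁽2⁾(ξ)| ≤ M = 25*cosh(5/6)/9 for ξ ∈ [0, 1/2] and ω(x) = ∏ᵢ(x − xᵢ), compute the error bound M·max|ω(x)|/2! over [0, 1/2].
25*cosh(5/6)/288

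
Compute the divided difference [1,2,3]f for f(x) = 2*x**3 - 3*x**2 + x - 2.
9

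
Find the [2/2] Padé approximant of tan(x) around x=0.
x/(1 - x**2/3)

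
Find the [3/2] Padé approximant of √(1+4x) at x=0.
(2*x**3 + 9*x**2 + 6*x + 1)/(3*x**2 + 4*x + 1)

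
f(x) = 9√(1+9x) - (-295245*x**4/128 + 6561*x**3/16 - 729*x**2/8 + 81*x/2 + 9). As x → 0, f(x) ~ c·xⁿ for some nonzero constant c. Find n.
5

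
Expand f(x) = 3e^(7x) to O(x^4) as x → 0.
3 + 21*x + 147*x**2/2 + 343*x**3/2 + O(x**4)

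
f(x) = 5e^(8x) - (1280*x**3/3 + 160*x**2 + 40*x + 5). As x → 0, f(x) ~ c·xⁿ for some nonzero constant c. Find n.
4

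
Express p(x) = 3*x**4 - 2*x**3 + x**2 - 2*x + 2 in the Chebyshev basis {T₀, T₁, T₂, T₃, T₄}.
(29/8)T₀ + (-7/2)T₁ + (2)T₂ + (-1/2)T₃ + (3/8)T₄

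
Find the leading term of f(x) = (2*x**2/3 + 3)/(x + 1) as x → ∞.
2*x/3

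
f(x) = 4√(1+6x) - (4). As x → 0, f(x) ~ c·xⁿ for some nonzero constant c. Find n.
1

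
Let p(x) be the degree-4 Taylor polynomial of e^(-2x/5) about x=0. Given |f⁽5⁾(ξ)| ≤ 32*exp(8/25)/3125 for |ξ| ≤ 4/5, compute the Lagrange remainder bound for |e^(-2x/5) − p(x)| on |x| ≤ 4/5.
4096*exp(8/25)/146484375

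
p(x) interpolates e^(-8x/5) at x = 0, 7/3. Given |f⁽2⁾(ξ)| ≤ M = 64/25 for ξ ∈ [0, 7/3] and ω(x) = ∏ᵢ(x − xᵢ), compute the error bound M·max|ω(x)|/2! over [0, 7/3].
392/225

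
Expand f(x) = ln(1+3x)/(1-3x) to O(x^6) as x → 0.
3*x + 9*x**2/2 + 45*x**3/2 + 189*x**4/4 + 3807*x**5/20 + O(x**6)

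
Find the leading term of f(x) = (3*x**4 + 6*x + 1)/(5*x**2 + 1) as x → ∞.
3*x**2/5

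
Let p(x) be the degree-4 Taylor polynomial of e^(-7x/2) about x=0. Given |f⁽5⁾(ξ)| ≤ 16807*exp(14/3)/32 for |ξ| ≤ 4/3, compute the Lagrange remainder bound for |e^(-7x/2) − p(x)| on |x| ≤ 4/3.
67228*exp(14/3)/3645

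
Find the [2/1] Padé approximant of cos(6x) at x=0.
1 - 18*x**2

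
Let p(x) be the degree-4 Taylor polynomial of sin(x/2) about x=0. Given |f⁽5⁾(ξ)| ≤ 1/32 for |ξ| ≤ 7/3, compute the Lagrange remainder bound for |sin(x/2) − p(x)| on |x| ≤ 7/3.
16807/933120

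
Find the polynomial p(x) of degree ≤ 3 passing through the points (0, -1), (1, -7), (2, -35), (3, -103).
-3*x**3 - 2*x**2 - x - 1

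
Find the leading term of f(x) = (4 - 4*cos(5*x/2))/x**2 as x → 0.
25/2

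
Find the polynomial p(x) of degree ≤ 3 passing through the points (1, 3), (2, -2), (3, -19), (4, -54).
-x**3 + 2*x + 2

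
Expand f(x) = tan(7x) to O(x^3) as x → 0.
7*x + O(x**3)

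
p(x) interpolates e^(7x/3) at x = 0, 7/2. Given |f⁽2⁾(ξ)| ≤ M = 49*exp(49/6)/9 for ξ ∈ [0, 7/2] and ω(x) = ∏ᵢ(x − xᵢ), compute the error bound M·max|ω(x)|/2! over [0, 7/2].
2401*exp(49/6)/288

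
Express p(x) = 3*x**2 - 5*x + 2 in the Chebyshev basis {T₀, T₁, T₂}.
(7/2)T₀ + (-5)T₁ + (3/2)T₂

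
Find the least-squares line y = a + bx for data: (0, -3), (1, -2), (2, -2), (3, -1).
a = -29/10, b = 3/5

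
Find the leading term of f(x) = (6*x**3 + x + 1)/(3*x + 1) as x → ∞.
2*x**2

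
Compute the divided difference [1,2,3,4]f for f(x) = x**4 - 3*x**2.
10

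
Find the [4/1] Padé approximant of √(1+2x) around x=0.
(3*x**4/40 - x**3/5 + 9*x**2/10 + 12*x/5 + 1)/(7*x/5 + 1)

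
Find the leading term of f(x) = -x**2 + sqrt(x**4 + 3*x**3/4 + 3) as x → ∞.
3*x/8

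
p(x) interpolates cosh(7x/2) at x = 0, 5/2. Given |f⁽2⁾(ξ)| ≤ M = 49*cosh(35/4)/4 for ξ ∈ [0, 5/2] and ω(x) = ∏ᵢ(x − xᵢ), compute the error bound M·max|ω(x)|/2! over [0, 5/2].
1225*cosh(35/4)/128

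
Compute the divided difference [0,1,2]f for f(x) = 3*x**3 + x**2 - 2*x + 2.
10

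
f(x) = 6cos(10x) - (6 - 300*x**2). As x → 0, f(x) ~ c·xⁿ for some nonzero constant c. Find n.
4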